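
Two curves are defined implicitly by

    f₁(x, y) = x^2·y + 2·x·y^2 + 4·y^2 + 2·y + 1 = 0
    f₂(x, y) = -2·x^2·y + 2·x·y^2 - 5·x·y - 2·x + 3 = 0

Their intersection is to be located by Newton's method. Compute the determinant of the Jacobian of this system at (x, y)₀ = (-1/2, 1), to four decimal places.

J = [[2·x·y + 2·y^2, x^2 + 4·x·y + 8·y + 2], [-4·x·y + 2·y^2 - 5·y - 2, -2·x^2 + 4·x·y - 5·x]].
At the point, J = [[1.0000, 8.2500], [-3.0000, 0.0000]].
det J = 24.7500.

24.7500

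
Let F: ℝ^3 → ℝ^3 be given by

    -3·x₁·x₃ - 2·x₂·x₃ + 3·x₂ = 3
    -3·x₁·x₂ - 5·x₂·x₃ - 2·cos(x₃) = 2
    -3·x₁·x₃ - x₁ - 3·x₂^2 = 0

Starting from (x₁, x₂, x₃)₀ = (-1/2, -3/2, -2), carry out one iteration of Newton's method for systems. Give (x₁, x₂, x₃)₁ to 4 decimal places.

At (-1/2, -3/2, -2): F = (-16.5000, -18.417706, -9.2500).
Jacobian J = [[-3·x₃, -2·x₃ + 3, -3·x₁ - 2·x₂], [-3·x₂, -3·x₁ - 5·x₃, -5·x₂ + 2·sin(x₃)], [-3·x₃ - 1, -6·x₂, -3·x₁]].
At the point, J = [[6.0000, 7.0000, 4.5000], [4.5000, 11.5000, 5.681405], [5.0000, 9.0000, 1.5000]] (det J = -128.196698).
Solving J·Δ = −F gives Δ = (0.9154, 0.1506, 2.2119).
Then the next iterate is (x₁, x₂, x₃)₁ = (0.4154, -1.3494, 0.2119).

(0.4154, -1.3494, 0.2119)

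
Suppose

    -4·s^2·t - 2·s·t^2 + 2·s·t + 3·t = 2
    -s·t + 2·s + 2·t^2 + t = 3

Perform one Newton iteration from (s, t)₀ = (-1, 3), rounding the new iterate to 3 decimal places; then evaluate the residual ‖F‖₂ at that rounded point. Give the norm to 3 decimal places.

4.546

At (-1, 3): F = (7.000, 19.000).
Jacobian J = [[-8·s·t - 2·t^2 + 2·t, -4·s^2 - 4·s·t + 2·s + 3], [-t + 2, -s + 4·t + 1]].
At the point, J = [[12.000, 9.000], [-1.000, 14.000]] (det J = 177.000).
Solving J·Δ = −F gives Δ = (0.412, -1.328).
Then the next iterate is (s, t)₁ = (-0.588, 1.672).
Re-evaluating at (-0.588, 1.672): F = (2.02500, 4.07030), so ‖F‖₂ = 4.546.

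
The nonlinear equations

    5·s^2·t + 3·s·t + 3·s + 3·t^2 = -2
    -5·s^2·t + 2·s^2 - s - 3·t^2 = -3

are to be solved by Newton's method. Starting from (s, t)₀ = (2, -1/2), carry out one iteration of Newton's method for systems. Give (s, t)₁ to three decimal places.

At (2, -1/2): F = (-4.250, 18.250).
Jacobian J = [[10·s·t + 3·t + 3, 5·s^2 + 3·s + 6·t], [-10·s·t + 4·s - 1, -5·s^2 - 6·t]].
At the point, J = [[-8.500, 23.000], [17.000, -17.000]] (det J = -246.500).
Solving J·Δ = −F gives Δ = (-1.410, -0.336).
Then the next iterate is (s, t)₁ = (0.590, -0.836).

(0.590, -0.836)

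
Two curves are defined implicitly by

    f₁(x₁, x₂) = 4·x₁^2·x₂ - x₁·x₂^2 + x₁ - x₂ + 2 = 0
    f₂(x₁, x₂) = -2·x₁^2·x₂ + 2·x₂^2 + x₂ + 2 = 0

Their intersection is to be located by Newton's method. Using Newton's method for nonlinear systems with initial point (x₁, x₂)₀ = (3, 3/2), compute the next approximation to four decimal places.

(3.7493, -1.4534)

At (3, 3/2): F = (50.7500, -19.0000).
Jacobian J = [[8·x₁·x₂ - x₂^2 + 1, 4·x₁^2 - 2·x₁·x₂ - 1], [-4·x₁·x₂, -2·x₁^2 + 4·x₂ + 1]].
At the point, J = [[34.7500, 26.0000], [-18.0000, -11.0000]] (det J = 85.7500).
Solving J·Δ = −F gives Δ = (0.7493, -2.9534).
Then the next iterate is (x₁, x₂)₁ = (3.7493, -1.4534).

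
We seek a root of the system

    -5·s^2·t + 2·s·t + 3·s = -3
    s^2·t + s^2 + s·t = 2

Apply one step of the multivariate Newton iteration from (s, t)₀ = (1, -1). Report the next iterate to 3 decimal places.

At (1, -1): F = (9.000, -3.000).
Jacobian J = [[-10·s·t + 2·t + 3, -5·s^2 + 2·s], [2·s·t + 2·s + t, s^2 + s]].
At the point, J = [[11.000, -3.000], [-1.000, 2.000]] (det J = 19.000).
Solving J·Δ = −F gives Δ = (-0.474, 1.263).
Then the next iterate is (s, t)₁ = (0.526, 0.263).

(0.526, 0.263)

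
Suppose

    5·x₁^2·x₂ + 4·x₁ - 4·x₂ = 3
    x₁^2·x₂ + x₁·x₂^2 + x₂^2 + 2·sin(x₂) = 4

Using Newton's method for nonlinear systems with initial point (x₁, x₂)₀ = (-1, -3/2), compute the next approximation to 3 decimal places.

At (-1, -3/2): F = (-8.500, -7.49499).
Jacobian J = [[10·x₁·x₂ + 4, 5·x₁^2 - 4], [2·x₁·x₂ + x₂^2, x₁^2 + 2·x₁·x₂ + 2·x₂ + 2·cos(x₂)]].
At the point, J = [[19.000, 1.000], [5.250, 1.14147]] (det J = 16.43801).
Solving J·Δ = −F gives Δ = (0.134, 5.948).
Then the next iterate is (x₁, x₂)₁ = (-0.866, 4.448).

(-0.866, 4.448)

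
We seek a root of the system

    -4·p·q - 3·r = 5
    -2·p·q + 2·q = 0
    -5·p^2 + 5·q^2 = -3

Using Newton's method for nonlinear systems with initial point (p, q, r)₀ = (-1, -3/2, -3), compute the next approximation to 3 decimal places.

At (-1, -3/2, -3): F = (-2.000, -6.000, 9.250).
Jacobian J = [[-4·q, -4·p, -3], [-2·q, -2·p + 2, 0], [-10·p, 10·q, 0]].
At the point, J = [[6.000, 4.000, -3.000], [3.000, 4.000, 0.000], [10.000, -15.000, 0.000]] (det J = 255.000).
Solving J·Δ = −F gives Δ = (0.624, 1.032, 1.957).
Then the next iterate is (p, q, r)₁ = (-0.376, -0.468, -1.043).

(-0.376, -0.468, -1.043)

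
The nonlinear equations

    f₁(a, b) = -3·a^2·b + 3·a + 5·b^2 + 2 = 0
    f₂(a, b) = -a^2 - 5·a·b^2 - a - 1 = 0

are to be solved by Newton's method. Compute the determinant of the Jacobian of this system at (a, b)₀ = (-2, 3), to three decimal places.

J = [[-6·a·b + 3, -3·a^2 + 10·b], [-2·a - 5·b^2 - 1, -10·a·b]].
At the point, J = [[39.000, 18.000], [-42.000, 60.000]].
det J = 3096.000.

3096.000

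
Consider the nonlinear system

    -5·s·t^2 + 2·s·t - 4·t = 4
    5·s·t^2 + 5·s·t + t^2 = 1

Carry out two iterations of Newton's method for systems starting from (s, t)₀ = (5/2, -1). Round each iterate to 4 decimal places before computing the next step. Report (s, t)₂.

(0.0000, -1.0000)

At (5/2, -1): F = (-17.5000, 0.0000).
Jacobian J = [[-5·t^2 + 2·t, -10·s·t + 2·s - 4], [5·t^2 + 5·t, 10·s·t + 5·s + 2·t]].
At the point, J = [[-7.0000, 26.0000], [0.0000, -14.5000]] (det J = 101.5000).
Solving J·Δ = −F gives Δ = (-2.5000, 0.0000).
Then the next iterate is (s, t)₁ = (0.0000, -1.0000).
Round to (0.0000, -1.0000) and repeat: F = (0.0000, 0.0000), J = [[-7.0000, -4.0000], [0.0000, -2.0000]].
Δ = (0.0000, 0.0000), so (s, t)₂ = (0.0000, -1.0000).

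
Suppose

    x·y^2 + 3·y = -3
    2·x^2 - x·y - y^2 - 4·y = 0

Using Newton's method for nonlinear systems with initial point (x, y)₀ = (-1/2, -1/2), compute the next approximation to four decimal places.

At (-1/2, -1/2): F = (1.3750, 2.0000).
Jacobian J = [[y^2, 2·x·y + 3], [4·x - y, -x - 2·y - 4]].
At the point, J = [[0.2500, 3.5000], [-1.5000, -2.5000]] (det J = 4.6250).
Solving J·Δ = −F gives Δ = (2.2568, -0.5541).
Then the next iterate is (x, y)₁ = (1.7568, -1.0541).

(1.7568, -1.0541)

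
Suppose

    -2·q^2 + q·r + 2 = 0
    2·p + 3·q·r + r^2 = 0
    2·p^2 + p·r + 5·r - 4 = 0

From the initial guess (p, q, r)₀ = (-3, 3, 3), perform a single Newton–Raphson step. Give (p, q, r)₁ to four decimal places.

(-1.1084, 1.7262, 1.5120)

At (-3, 3, 3): F = (-7.0000, 30.0000, 20.0000).
Jacobian J = [[0, -4·q + r, q], [2, 3·r, 3·q + 2·r], [4·p + r, 0, p + 5]].
At the point, J = [[0.0000, -9.0000, 3.0000], [2.0000, 9.0000, 15.0000], [-9.0000, 0.0000, 2.0000]] (det J = 1494.0000).
Solving J·Δ = −F gives Δ = (1.8916, -1.2738, -1.4880).
Then the next iterate is (p, q, r)₁ = (-1.1084, 1.7262, 1.5120).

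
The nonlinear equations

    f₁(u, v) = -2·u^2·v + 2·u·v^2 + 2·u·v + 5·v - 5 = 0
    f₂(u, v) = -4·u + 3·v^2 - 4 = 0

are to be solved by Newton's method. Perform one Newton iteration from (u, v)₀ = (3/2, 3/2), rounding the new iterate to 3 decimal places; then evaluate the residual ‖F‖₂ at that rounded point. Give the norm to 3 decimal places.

At (3/2, 3/2): F = (7.000, -3.250).
Jacobian J = [[-4·u·v + 2·v^2 + 2·v, -2·u^2 + 4·u·v + 2·u + 5], [-4, 6·v]].
At the point, J = [[-1.500, 12.500], [-4.000, 9.000]] (det J = 36.500).
Solving J·Δ = −F gives Δ = (-2.839, -0.901).
Then the next iterate is (u, v)₁ = (-1.339, 0.599).
Re-evaluating at (-1.339, 0.599): F = (-6.71791, 2.43240), so ‖F‖₂ = 7.145.

7.145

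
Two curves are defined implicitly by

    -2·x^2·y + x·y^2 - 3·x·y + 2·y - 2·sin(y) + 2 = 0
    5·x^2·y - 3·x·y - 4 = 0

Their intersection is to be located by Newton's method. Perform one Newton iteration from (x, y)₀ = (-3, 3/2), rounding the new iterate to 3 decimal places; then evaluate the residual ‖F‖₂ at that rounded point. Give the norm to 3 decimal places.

2440.371

At (-3, 3/2): F = (-17.24499, 77.000).
Jacobian J = [[-4·x·y + y^2 - 3·y, -2·x^2 + 2·x·y - 3·x - 2·cos(y) + 2], [10·x·y - 3·y, 5·x^2 - 3·x]].
At the point, J = [[15.750, -16.14147], [-49.500, 54.000]] (det J = 51.49702).
Solving J·Δ = −F gives Δ = (-6.052, -6.974).
Then the next iterate is (x, y)₁ = (-9.052, -5.474).
Re-evaluating at (-9.052, -5.474): F = (466.77729, -2395.31427), so ‖F‖₂ = 2440.371.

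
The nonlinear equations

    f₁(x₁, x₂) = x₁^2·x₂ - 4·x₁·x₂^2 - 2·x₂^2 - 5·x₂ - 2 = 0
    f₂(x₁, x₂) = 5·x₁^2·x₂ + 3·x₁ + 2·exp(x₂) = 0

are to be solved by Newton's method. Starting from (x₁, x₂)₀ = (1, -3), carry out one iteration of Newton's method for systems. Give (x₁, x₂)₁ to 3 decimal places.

(0.759, -1.941)

At (1, -3): F = (-44.000, -11.90043).
Jacobian J = [[2·x₁·x₂ - 4·x₂^2, x₁^2 - 8·x₁·x₂ - 4·x₂ - 5], [10·x₁·x₂ + 3, 5·x₁^2 + 2·exp(x₂)]].
At the point, J = [[-42.000, 32.000], [-27.000, 5.09957]] (det J = 649.81789).
Solving J·Δ = −F gives Δ = (-0.241, 1.059).
Then the next iterate is (x₁, x₂)₁ = (0.759, -1.941).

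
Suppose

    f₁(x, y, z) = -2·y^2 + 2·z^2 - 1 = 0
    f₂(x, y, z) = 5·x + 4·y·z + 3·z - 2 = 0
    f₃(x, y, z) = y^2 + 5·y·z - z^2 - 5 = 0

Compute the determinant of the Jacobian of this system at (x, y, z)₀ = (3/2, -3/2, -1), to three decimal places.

325.000

J = [[0, -4·y, 4·z], [5, 4·z, 4·y + 3], [0, 2·y + 5·z, 5·y - 2·z]].
At the point, J = [[0.000, 6.000, -4.000], [5.000, -4.000, -3.000], [0.000, -8.000, -5.500]].
det J = 325.000.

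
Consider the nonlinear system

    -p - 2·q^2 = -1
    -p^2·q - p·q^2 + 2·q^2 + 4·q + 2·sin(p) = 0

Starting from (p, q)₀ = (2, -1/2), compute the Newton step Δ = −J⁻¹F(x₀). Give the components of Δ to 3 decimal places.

(-1.982, -0.241)

At (2, -1/2): F = (-1.500, 1.81859).
Jacobian J = [[-1, -4·q], [-2·p·q - q^2 + 2·cos(p), -p^2 - 2·p·q + 4·q + 4]].
At the point, J = [[-1.000, 2.000], [0.91771, 0.000]] (det J = -1.83541).
Solving J·Δ = −F gives Δ = (-1.982, -0.241).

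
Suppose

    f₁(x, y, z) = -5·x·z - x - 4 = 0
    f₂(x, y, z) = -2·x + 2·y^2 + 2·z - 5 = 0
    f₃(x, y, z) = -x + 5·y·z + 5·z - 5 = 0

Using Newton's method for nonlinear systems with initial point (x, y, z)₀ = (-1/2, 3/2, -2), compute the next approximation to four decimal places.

(-0.1984, 1.4125, 0.3141)

At (-1/2, 3/2, -2): F = (-8.5000, -3.5000, -29.5000).
Jacobian J = [[-5·z - 1, 0, -5·x], [-2, 4·y, 2], [-1, 5·z, 5·y + 5]].
At the point, J = [[9.0000, 0.0000, 2.5000], [-2.0000, 6.0000, 2.0000], [-1.0000, -10.0000, 12.5000]] (det J = 920.0000).
Solving J·Δ = −F gives Δ = (0.3016, -0.0875, 2.3141).
Then the next iterate is (x, y, z)₁ = (-0.1984, 1.4125, 0.3141).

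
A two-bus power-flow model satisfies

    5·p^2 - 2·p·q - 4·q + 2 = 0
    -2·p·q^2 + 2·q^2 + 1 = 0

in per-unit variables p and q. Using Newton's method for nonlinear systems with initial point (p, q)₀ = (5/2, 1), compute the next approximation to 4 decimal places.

At (5/2, 1): F = (24.2500, -2.0000).
Jacobian J = [[10·p - 2·q, -2·p - 4], [-2·q^2, -4·p·q + 4·q]].
At the point, J = [[23.0000, -9.0000], [-2.0000, -6.0000]] (det J = -156.0000).
Solving J·Δ = −F gives Δ = (-1.0481, 0.0160).
Then the next iterate is (p, q)₁ = (1.4519, 1.0160).

(1.4519, 1.0160)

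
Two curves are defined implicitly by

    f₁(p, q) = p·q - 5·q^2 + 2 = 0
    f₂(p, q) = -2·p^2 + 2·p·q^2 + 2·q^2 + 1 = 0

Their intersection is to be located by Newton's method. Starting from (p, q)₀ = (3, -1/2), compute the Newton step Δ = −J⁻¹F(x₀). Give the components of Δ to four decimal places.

(-1.3125, 0.0117)

At (3, -1/2): F = (-0.7500, -15.0000).
Jacobian J = [[q, p - 10·q], [-4·p + 2·q^2, 4·p·q + 4·q]].
At the point, J = [[-0.5000, 8.0000], [-11.5000, -8.0000]] (det J = 96.0000).
Solving J·Δ = −F gives Δ = (-1.3125, 0.0117).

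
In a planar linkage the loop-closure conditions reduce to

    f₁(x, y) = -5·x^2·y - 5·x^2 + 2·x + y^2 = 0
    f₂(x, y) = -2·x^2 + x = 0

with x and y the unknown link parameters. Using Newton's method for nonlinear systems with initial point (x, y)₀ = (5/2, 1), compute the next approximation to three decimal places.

(1.389, 0.892)

At (5/2, 1): F = (-56.500, -10.000).
Jacobian J = [[-10·x·y - 10·x + 2, -5·x^2 + 2·y], [-4·x + 1, 0]].
At the point, J = [[-48.000, -29.250], [-9.000, 0.000]] (det J = -263.250).
Solving J·Δ = −F gives Δ = (-1.111, -0.108).
Then the next iterate is (x, y)₁ = (1.389, 0.892).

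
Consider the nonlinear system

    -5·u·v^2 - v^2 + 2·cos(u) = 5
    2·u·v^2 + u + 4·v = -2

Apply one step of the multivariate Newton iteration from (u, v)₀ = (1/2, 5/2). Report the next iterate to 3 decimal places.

At (1/2, 5/2): F = (-25.11983, 18.750).
Jacobian J = [[-5·v^2 - 2·sin(u), -10·u·v - 2·v], [2·v^2 + 1, 4·u·v + 4]].
At the point, J = [[-32.20885, -17.500], [13.500, 9.000]] (det J = -53.62966).
Solving J·Δ = −F gives Δ = (1.903, -4.938).
Then the next iterate is (u, v)₁ = (2.403, -2.438).

(2.403, -2.438)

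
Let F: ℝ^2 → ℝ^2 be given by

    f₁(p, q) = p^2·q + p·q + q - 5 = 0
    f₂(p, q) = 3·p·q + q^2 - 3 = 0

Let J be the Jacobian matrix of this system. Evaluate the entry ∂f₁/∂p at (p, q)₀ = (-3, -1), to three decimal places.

∂f₁/∂p = 2·p·q + q.
At (-3, -1) this is 5.000.

5.000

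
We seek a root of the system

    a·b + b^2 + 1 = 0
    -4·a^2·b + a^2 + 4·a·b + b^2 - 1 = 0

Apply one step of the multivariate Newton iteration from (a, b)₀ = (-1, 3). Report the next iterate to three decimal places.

At (-1, 3): F = (7.000, -15.000).
Jacobian J = [[b, a + 2·b], [-8·a·b + 2·a + 4·b, -4·a^2 + 4·a + 2·b]].
At the point, J = [[3.000, 5.000], [34.000, -2.000]] (det J = -176.000).
Solving J·Δ = −F gives Δ = (0.347, -1.608).
Then the next iterate is (a, b)₁ = (-0.653, 1.392).

(-0.653, 1.392)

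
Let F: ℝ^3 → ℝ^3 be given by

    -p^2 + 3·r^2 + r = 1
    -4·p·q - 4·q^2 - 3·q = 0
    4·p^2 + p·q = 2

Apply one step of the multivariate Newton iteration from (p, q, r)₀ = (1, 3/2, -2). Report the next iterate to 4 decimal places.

(0.7307, 0.5587, -1.2238)

At (1, 3/2, -2): F = (8.0000, -19.5000, 3.5000).
Jacobian J = [[-2·p, 0, 6·r + 1], [-4·q, -4·p - 8·q - 3, 0], [8·p + q, p, 0]].
At the point, J = [[-2.0000, 0.0000, -11.0000], [-6.0000, -19.0000, 0.0000], [9.5000, 1.0000, 0.0000]] (det J = -1919.5000).
Solving J·Δ = −F gives Δ = (-0.2693, -0.9413, 0.7762).
Then the next iterate is (p, q, r)₁ = (0.7307, 0.5587, -1.2238).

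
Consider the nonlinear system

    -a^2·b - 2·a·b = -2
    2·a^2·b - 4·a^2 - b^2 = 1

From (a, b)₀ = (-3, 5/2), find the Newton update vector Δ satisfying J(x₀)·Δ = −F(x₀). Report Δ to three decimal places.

At (-3, 5/2): F = (-5.500, 1.750).
Jacobian J = [[-2·a·b - 2·b, -a^2 - 2·a], [4·a·b - 8·a, 2·a^2 - 2·b]].
At the point, J = [[10.000, -3.000], [-6.000, 13.000]] (det J = 112.000).
Solving J·Δ = −F gives Δ = (0.592, 0.138).

(0.592, 0.138)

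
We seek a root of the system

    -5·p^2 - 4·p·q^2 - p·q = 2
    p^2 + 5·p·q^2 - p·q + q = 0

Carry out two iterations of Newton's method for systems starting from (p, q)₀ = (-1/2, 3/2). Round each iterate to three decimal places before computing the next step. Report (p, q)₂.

At (-1/2, 3/2): F = (2.000, -3.125).
Jacobian J = [[-10·p - 4·q^2 - q, -8·p·q - p], [2·p + 5·q^2 - q, 10·p·q - p + 1]].
At the point, J = [[-5.500, 6.500], [8.750, -6.000]] (det J = -23.875).
Solving J·Δ = −F gives Δ = (0.348, -0.013).
Then the next iterate is (p, q)₁ = (-0.152, 1.487).
Round to (-0.152, 1.487) and repeat: F = (-0.54511, 0.05564), J = [[-8.81168, 1.96019], [9.26485, -1.10824]].
Δ = (0.059, 0.543), so (p, q)₂ = (-0.093, 2.030).

(-0.093, 2.030)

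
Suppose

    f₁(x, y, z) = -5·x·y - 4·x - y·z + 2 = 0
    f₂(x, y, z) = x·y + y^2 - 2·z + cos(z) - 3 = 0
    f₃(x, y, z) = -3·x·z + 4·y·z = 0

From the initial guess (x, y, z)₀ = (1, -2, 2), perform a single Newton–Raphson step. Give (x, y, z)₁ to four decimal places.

(-0.4120, -1.8073, 0.9103)

At (1, -2, 2): F = (12.0000, -5.416147, -22.0000).
Jacobian J = [[-5·y - 4, -5·x - z, -y], [y, x + 2·y, -sin(z) - 2], [-3·z, 4·z, -3·x + 4·y]].
At the point, J = [[6.0000, -7.0000, 2.0000], [-2.0000, -3.0000, -2.909297], [-6.0000, 8.0000, -11.0000]] (det J = 301.455785).
Solving J·Δ = −F gives Δ = (-1.4120, 0.1927, -1.0897).
Then the next iterate is (x, y, z)₁ = (-0.4120, -1.8073, 0.9103).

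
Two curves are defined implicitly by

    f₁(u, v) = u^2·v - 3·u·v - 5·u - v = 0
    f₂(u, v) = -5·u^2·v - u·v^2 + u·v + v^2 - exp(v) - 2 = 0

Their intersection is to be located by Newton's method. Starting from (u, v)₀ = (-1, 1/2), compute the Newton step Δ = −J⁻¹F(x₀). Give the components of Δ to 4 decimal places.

(0.6865, -0.4505)

At (-1, 1/2): F = (6.5000, -6.148721).
Jacobian J = [[2·u·v - 3·v - 5, u^2 - 3·u - 1], [-10·u·v - v^2 + v, -5·u^2 - 2·u·v + u + 2·v - exp(v)]].
At the point, J = [[-7.5000, 3.0000], [5.2500, -5.648721]] (det J = 26.615410).
Solving J·Δ = −F gives Δ = (0.6865, -0.4505).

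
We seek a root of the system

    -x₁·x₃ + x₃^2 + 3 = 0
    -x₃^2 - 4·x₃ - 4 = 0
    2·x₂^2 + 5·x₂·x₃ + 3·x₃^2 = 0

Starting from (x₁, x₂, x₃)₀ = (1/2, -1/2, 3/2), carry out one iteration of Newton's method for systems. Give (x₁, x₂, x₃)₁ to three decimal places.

(0.583, 0.932, -0.250)

At (1/2, -1/2, 3/2): F = (4.500, -12.250, 3.500).
Jacobian J = [[-x₃, 0, -x₁ + 2·x₃], [0, 0, -2·x₃ - 4], [0, 4·x₂ + 5·x₃, 5·x₂ + 6·x₃]].
At the point, J = [[-1.500, 0.000, 2.500], [0.000, 0.000, -7.000], [0.000, 5.500, 6.500]] (det J = -57.750).
Solving J·Δ = −F gives Δ = (0.083, 1.432, -1.750).
Then the next iterate is (x₁, x₂, x₃)₁ = (0.583, 0.932, -0.250).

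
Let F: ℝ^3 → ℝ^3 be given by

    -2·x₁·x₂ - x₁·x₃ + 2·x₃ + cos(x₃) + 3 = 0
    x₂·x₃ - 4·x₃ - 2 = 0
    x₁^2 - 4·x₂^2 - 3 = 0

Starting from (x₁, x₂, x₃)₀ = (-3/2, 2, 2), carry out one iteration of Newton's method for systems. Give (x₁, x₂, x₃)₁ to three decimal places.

(-1.222, 0.901, -2.099)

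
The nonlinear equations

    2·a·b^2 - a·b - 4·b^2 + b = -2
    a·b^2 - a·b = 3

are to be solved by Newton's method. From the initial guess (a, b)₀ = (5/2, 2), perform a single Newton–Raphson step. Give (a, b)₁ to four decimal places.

At (5/2, 2): F = (3.0000, 2.0000).
Jacobian J = [[2·b^2 - b, 4·a·b - a - 8·b + 1], [b^2 - b, 2·a·b - a]].
At the point, J = [[6.0000, 2.5000], [2.0000, 7.5000]] (det J = 40.0000).
Solving J·Δ = −F gives Δ = (-0.4375, -0.1500).
Then the next iterate is (a, b)₁ = (2.0625, 1.8500).

(2.0625, 1.8500)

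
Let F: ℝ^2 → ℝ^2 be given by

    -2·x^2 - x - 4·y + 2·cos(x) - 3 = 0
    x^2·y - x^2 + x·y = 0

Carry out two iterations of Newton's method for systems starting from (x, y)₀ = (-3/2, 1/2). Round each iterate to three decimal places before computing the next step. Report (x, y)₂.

(-0.301, -0.217)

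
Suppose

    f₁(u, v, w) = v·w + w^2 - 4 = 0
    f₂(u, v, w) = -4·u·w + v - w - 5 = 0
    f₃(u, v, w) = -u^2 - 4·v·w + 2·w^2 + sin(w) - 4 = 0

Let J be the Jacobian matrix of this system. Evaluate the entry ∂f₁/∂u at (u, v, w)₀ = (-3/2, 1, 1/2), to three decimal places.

∂f₁/∂u = 0.
At (-3/2, 1, 1/2) this is 0.000.

0.000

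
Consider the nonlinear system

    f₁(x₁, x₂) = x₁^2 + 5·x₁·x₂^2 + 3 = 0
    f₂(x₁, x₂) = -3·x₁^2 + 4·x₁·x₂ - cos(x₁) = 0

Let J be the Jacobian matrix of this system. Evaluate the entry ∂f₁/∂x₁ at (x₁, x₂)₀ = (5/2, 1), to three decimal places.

10.000

∂f₁/∂x₁ = 2·x₁ + 5·x₂^2.
At (5/2, 1) this is 10.000.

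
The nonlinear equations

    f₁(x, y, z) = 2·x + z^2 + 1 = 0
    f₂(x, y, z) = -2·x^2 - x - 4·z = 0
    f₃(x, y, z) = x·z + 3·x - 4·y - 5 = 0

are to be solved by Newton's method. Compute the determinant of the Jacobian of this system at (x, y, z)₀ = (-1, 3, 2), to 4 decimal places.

-80.0000

J = [[2, 0, 2·z], [-4·x - 1, 0, -4], [z + 3, -4, x]].
At the point, J = [[2.0000, 0.0000, 4.0000], [3.0000, 0.0000, -4.0000], [5.0000, -4.0000, -1.0000]].
det J = -80.0000.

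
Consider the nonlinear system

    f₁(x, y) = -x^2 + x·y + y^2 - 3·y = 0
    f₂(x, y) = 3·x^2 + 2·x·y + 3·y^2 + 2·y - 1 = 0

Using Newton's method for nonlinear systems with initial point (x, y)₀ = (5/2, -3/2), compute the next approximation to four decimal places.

At (5/2, -3/2): F = (-3.2500, 14.0000).
Jacobian J = [[-2·x + y, x + 2·y - 3], [6·x + 2·y, 2·x + 6·y + 2]].
At the point, J = [[-6.5000, -3.5000], [12.0000, -2.0000]] (det J = 55.0000).
Solving J·Δ = −F gives Δ = (-1.0091, 0.9455).
Then the next iterate is (x, y)₁ = (1.4909, -0.5545).

(1.4909, -0.5545)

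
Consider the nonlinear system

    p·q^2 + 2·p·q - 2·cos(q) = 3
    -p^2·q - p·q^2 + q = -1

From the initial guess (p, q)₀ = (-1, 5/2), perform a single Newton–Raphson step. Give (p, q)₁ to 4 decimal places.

(-0.5680, 1.1580)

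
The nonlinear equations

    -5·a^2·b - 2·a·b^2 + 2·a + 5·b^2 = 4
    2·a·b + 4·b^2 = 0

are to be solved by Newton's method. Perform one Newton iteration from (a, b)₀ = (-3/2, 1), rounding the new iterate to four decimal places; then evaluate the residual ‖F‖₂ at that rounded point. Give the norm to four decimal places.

4.9295

At (-3/2, 1): F = (-10.2500, 1.0000).
Jacobian J = [[-10·a·b - 2·b^2 + 2, -5·a^2 - 4·a·b + 10·b], [2·b, 2·a + 8·b]].
At the point, J = [[15.0000, 4.7500], [2.0000, 5.0000]] (det J = 65.5000).
Solving J·Δ = −F gives Δ = (0.8550, -0.5420).
Then the next iterate is (a, b)₁ = (-0.6450, 0.4580).
Re-evaluating at (-0.6450, 0.4580): F = (-4.923282, 0.248236), so ‖F‖₂ = 4.9295.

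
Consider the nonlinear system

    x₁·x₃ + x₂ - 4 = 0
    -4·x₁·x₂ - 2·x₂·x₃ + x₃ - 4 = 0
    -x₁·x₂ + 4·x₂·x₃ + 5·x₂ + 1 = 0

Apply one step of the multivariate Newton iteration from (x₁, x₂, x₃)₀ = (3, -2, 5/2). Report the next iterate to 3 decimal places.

(2.609, -0.473, 1.817)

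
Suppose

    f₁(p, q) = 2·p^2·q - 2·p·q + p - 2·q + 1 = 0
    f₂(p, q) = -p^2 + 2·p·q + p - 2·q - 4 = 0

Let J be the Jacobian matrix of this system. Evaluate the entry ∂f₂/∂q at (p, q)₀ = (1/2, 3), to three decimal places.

∂f₂/∂q = 2·p - 2.
At (1/2, 3) this is -1.000.

-1.000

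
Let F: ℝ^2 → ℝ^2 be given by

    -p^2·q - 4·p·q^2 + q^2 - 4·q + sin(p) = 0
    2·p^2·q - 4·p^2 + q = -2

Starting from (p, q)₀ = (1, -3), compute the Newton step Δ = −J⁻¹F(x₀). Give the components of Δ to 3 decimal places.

(-0.638, -0.588)

At (1, -3): F = (-11.15853, -11.000).
Jacobian J = [[-2·p·q - 4·q^2 + cos(p), -p^2 - 8·p·q + 2·q - 4], [4·p·q - 8·p, 2·p^2 + 1]].
At the point, J = [[-29.45970, 13.000], [-20.000, 3.000]] (det J = 171.62091).
Solving J·Δ = −F gives Δ = (-0.638, -0.588).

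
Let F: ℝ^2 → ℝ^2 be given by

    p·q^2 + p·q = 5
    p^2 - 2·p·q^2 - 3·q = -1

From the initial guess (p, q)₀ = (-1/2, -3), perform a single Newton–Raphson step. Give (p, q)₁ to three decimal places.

At (-1/2, -3): F = (-8.000, 19.250).
Jacobian J = [[q^2 + q, 2·p·q + p], [2·p - 2·q^2, -4·p·q - 3]].
At the point, J = [[6.000, 2.500], [-19.000, -9.000]] (det J = -6.500).
Solving J·Δ = −F gives Δ = (3.673, -5.615).
Then the next iterate is (p, q)₁ = (3.173, -8.615).

(3.173, -8.615)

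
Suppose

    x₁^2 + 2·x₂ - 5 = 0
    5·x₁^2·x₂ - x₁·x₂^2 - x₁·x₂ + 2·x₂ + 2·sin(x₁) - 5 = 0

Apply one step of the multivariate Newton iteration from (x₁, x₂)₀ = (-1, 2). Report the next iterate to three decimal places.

(0.031, 3.031)

At (-1, 2): F = (0.000, 13.31706).
Jacobian J = [[2·x₁, 2], [10·x₁·x₂ - x₂^2 - x₂ + 2·cos(x₁), 5·x₁^2 - 2·x₁·x₂ - x₁ + 2]].
At the point, J = [[-2.000, 2.000], [-24.91940, 12.000]] (det J = 25.83879).
Solving J·Δ = −F gives Δ = (1.031, 1.031).
Then the next iterate is (x₁, x₂)₁ = (0.031, 3.031).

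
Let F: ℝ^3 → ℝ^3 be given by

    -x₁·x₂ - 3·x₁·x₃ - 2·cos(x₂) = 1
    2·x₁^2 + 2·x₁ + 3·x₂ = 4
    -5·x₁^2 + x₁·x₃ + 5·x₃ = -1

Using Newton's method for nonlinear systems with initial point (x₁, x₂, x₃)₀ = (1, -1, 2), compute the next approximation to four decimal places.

(-0.5860, 3.1719, -1.4479)

At (1, -1, 2): F = (-7.080605, -3.0000, 8.0000).
Jacobian J = [[-x₂ - 3·x₃, -x₁ + 2·sin(x₂), -3·x₁], [4·x₁ + 2, 3, 0], [-10·x₁ + x₃, 0, x₁ + 5]].
At the point, J = [[-5.0000, -2.682942, -3.0000], [6.0000, 3.0000, 0.0000], [-8.0000, 0.0000, 6.0000]] (det J = -65.414089).
Solving J·Δ = −F gives Δ = (-1.5860, 4.1719, -3.4479).
Then the next iterate is (x₁, x₂, x₃)₁ = (-0.5860, 3.1719, -1.4479).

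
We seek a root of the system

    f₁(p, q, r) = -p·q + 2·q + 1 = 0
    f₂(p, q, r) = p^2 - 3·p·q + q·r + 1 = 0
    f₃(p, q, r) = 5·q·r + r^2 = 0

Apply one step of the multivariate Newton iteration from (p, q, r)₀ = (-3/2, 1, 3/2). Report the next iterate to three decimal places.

At (-3/2, 1, 3/2): F = (4.500, 9.250, 9.750).
Jacobian J = [[-q, -p + 2, 0], [2·p - 3·q, -3·p + r, q], [0, 5·r, 5·q + 2·r]].
At the point, J = [[-1.000, 3.500, 0.000], [-6.000, 6.000, 1.000], [0.000, 7.500, 8.000]] (det J = 127.500).
Solving J·Δ = −F gives Δ = (0.334, -1.190, -0.103).
Then the next iterate is (p, q, r)₁ = (-1.166, -0.190, 1.397).

(-1.166, -0.190, 1.397)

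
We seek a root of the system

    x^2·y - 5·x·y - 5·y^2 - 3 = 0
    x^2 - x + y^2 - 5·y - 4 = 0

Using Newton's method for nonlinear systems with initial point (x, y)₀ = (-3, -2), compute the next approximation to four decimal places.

At (-3, -2): F = (-71.0000, 22.0000).
Jacobian J = [[2·x·y - 5·y, x^2 - 5·x - 10·y], [2·x - 1, 2·y - 5]].
At the point, J = [[22.0000, 44.0000], [-7.0000, -9.0000]] (det J = 110.0000).
Solving J·Δ = −F gives Δ = (2.9909, 0.1182).
Then the next iterate is (x, y)₁ = (-0.0091, -1.8818).

(-0.0091, -1.8818)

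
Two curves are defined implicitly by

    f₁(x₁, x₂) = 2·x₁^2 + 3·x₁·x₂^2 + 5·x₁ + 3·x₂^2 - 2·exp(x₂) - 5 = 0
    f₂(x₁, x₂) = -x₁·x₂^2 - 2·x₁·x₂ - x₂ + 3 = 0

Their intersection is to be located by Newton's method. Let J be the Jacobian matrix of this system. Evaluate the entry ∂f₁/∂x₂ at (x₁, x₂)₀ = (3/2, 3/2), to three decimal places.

∂f₁/∂x₂ = 6·x₁·x₂ + 6·x₂ - 2·exp(x₂).
At (3/2, 3/2) this is 13.537.

13.537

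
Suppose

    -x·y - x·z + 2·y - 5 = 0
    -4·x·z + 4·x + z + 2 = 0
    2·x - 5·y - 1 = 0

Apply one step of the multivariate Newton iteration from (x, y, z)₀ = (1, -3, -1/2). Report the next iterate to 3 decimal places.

(4.579, 1.632, 9.158)

At (1, -3, -1/2): F = (-7.500, 7.500, 16.000).
Jacobian J = [[-y - z, -x + 2, -x], [-4·z + 4, 0, -4·x + 1], [2, -5, 0]].
At the point, J = [[3.500, 1.000, -1.000], [6.000, 0.000, -3.000], [2.000, -5.000, 0.000]] (det J = -28.500).
Solving J·Δ = −F gives Δ = (3.579, 4.632, 9.658).
Then the next iterate is (x, y, z)₁ = (4.579, 1.632, 9.158).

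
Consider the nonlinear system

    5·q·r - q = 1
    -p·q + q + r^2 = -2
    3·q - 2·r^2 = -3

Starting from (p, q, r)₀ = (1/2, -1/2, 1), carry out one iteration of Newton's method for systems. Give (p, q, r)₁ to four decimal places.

(-9.5588, 0.7647, 1.8235)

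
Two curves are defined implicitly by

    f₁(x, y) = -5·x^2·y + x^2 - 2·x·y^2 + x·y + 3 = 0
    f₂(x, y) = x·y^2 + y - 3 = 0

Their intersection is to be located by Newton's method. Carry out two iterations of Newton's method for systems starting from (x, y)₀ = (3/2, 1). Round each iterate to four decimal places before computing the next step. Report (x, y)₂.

(0.3859, 1.7718)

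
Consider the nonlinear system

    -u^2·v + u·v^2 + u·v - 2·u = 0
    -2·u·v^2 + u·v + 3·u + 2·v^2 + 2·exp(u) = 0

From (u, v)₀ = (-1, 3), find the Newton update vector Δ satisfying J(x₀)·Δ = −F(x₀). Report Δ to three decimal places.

At (-1, 3): F = (-13.000, 30.73576).
Jacobian J = [[-2·u·v + v^2 + v - 2, -u^2 + 2·u·v + u], [-2·v^2 + v + 2·exp(u) + 3, -4·u·v + u + 4·v]].
At the point, J = [[16.000, -8.000], [-11.26424, 23.000]] (det J = 277.88607).
Solving J·Δ = −F gives Δ = (0.191, -1.243).

(0.191, -1.243)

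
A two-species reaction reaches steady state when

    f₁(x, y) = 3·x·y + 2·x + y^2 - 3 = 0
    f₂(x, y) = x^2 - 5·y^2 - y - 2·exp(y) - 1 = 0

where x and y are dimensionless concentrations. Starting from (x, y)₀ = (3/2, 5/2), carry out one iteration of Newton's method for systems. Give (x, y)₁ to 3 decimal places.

At (3/2, 5/2): F = (17.500, -56.86499).
Jacobian J = [[3·y + 2, 3·x + 2·y], [2·x, -10·y - 2·exp(y) - 1]].
At the point, J = [[9.500, 9.500], [3.000, -50.36499]] (det J = -506.96739).
Solving J·Δ = −F gives Δ = (-0.673, -1.169).
Then the next iterate is (x, y)₁ = (0.827, 1.331).

(0.827, 1.331)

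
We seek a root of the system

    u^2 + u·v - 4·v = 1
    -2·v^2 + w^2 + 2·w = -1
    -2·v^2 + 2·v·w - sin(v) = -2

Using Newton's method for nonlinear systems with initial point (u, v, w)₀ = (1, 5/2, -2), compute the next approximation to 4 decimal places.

(1.7967, 1.1950, -1.2251)

At (1, 5/2, -2): F = (-7.5000, -11.5000, -21.098472).
Jacobian J = [[2·u + v, u - 4, 0], [0, -4·v, 2·w + 2], [0, -4·v + 2·w - cos(v), 2·v]].
At the point, J = [[4.5000, -3.0000, 0.0000], [0.0000, -10.0000, -2.0000], [0.0000, -13.198856, 5.0000]] (det J = -343.789707).
Solving J·Δ = −F gives Δ = (0.7967, -1.3050, 0.7749).
Then the next iterate is (u, v, w)₁ = (1.7967, 1.1950, -1.2251).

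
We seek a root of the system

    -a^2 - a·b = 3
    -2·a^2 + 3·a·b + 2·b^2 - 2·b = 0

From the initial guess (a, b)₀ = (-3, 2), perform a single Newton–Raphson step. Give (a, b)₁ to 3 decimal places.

(-1.273, 1.697)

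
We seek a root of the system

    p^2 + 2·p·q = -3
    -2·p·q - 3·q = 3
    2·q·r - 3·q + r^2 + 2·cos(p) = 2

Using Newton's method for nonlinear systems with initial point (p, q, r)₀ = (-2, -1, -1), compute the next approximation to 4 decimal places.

At (-2, -1, -1): F = (11.0000, -4.0000, 3.167706).
Jacobian J = [[2·p + 2·q, 2·p, 0], [-2·q, -2·p - 3, 0], [-2·sin(p), 2·r - 3, 2·q + 2·r]].
At the point, J = [[-6.0000, -4.0000, 0.0000], [2.0000, 1.0000, 0.0000], [1.818595, -5.0000, -4.0000]] (det J = -8.0000).
Solving J·Δ = −F gives Δ = (2.5000, -1.0000, 3.1785).
Then the next iterate is (p, q, r)₁ = (0.5000, -2.0000, 2.1785).

(0.5000, -2.0000, 2.1785)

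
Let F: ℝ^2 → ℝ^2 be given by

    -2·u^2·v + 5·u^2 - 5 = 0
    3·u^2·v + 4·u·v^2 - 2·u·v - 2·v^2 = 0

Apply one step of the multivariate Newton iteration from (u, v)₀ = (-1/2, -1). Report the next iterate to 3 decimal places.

At (-1/2, -1): F = (-3.250, -5.750).
Jacobian J = [[-4·u·v + 10·u, -2·u^2], [6·u·v + 4·v^2 - 2·v, 3·u^2 + 8·u·v - 2·u - 4·v]].
At the point, J = [[-7.000, -0.500], [9.000, 9.750]] (det J = -63.750).
Solving J·Δ = −F gives Δ = (-0.542, 1.090).
Then the next iterate is (u, v)₁ = (-1.042, 0.090).

(-1.042, 0.090)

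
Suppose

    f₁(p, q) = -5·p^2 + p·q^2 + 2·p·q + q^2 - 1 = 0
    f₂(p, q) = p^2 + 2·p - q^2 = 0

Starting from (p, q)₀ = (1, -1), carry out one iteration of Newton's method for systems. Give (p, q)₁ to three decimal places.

(0.429, -0.857)

At (1, -1): F = (-6.000, 2.000).
Jacobian J = [[-10·p + q^2 + 2·q, 2·p·q + 2·p + 2·q], [2·p + 2, -2·q]].
At the point, J = [[-11.000, -2.000], [4.000, 2.000]] (det J = -14.000).
Solving J·Δ = −F gives Δ = (-0.571, 0.143).
Then the next iterate is (p, q)₁ = (0.429, -0.857).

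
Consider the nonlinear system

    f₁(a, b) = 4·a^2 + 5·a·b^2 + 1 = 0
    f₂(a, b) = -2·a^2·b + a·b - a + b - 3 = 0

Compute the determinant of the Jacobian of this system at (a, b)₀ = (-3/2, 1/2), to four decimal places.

72.5000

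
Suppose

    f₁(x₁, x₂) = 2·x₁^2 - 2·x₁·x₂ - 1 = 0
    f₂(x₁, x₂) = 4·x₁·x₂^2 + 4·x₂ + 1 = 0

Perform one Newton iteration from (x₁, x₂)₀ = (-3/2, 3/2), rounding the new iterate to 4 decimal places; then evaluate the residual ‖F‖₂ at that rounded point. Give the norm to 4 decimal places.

2.1056

At (-3/2, 3/2): F = (8.0000, -6.5000).
Jacobian J = [[4·x₁ - 2·x₂, -2·x₁], [4·x₂^2, 8·x₁·x₂ + 4]].
At the point, J = [[-9.0000, 3.0000], [9.0000, -14.0000]] (det J = 99.0000).
Solving J·Δ = −F gives Δ = (0.9343, 0.1364).
Then the next iterate is (x₁, x₂)₁ = (-0.5657, 1.6364).
Re-evaluating at (-0.5657, 1.6364): F = (1.491456, 1.486263), so ‖F‖₂ = 2.1056.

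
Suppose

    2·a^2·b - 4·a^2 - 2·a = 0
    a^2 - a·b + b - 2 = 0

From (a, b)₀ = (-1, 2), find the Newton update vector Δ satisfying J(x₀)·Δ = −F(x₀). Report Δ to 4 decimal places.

(0.5000, -0.5000)

At (-1, 2): F = (2.0000, 3.0000).
Jacobian J = [[4·a·b - 8·a - 2, 2·a^2], [2·a - b, -a + 1]].
At the point, J = [[-2.0000, 2.0000], [-4.0000, 2.0000]] (det J = 4.0000).
Solving J·Δ = −F gives Δ = (0.5000, -0.5000).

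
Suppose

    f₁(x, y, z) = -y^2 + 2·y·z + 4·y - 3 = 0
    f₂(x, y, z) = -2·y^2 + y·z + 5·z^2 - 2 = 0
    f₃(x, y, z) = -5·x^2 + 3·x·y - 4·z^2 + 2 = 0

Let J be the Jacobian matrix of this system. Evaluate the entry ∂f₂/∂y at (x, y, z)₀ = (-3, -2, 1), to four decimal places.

∂f₂/∂y = -4·y + z.
At (-3, -2, 1) this is 9.0000.

9.0000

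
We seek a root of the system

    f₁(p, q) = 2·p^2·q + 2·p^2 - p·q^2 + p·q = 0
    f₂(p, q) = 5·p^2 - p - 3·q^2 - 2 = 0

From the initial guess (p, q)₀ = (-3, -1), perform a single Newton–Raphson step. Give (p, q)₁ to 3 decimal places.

(-1.685, -1.375)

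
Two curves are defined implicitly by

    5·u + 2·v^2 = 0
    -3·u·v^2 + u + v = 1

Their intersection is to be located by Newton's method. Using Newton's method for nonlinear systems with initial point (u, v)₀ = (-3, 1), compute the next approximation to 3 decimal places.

(-0.369, 0.961)

At (-3, 1): F = (-13.000, 6.000).
Jacobian J = [[5, 4·v], [-3·v^2 + 1, -6·u·v + 1]].
At the point, J = [[5.000, 4.000], [-2.000, 19.000]] (det J = 103.000).
Solving J·Δ = −F gives Δ = (2.631, -0.039).
Then the next iterate is (u, v)₁ = (-0.369, 0.961).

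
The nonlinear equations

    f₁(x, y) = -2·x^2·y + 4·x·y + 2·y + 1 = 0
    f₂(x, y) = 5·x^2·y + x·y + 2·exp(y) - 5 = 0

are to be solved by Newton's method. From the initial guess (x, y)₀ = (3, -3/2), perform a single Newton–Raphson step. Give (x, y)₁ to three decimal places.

(2.917, 0.000)

At (3, -3/2): F = (7.000, -76.55374).
Jacobian J = [[-4·x·y + 4·y, -2·x^2 + 4·x + 2], [10·x·y + y, 5·x^2 + x + 2·exp(y)]].
At the point, J = [[12.000, -4.000], [-46.500, 48.44626]] (det J = 395.35512).
Solving J·Δ = −F gives Δ = (-0.083, 1.500).
Then the next iterate is (x, y)₁ = (2.917, 0.000).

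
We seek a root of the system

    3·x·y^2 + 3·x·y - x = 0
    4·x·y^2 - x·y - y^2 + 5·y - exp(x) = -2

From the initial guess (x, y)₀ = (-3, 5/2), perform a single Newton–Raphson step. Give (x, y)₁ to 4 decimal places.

(1.9157, 3.3958)

At (-3, 5/2): F = (-75.7500, -59.299787).
Jacobian J = [[3·y^2 + 3·y - 1, 6·x·y + 3·x], [4·y^2 - y - exp(x), 8·x·y - x - 2·y + 5]].
At the point, J = [[25.2500, -54.0000], [22.450213, -57.0000]] (det J = -226.938502).
Solving J·Δ = −F gives Δ = (4.9157, 0.8958).
Then the next iterate is (x, y)₁ = (1.9157, 3.3958).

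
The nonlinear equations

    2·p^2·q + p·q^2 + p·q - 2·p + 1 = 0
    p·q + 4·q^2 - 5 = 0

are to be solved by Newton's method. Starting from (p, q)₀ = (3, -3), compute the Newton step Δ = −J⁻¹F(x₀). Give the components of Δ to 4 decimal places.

At (3, -3): F = (-41.0000, 22.0000).
Jacobian J = [[4·p·q + q^2 + q - 2, 2·p^2 + 2·p·q + p], [q, p + 8·q]].
At the point, J = [[-32.0000, 3.0000], [-3.0000, -21.0000]] (det J = 681.0000).
Solving J·Δ = −F gives Δ = (-1.1674, 1.2144).

(-1.1674, 1.2144)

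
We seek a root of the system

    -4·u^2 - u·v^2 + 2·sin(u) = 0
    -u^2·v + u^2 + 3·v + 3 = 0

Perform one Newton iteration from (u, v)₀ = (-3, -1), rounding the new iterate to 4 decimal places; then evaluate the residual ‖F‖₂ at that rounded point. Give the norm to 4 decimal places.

At (-3, -1): F = (-33.282240, 18.0000).
Jacobian J = [[-8·u - v^2 + 2·cos(u), -2·u·v], [-2·u·v + 2·u, -u^2 + 3]].
At the point, J = [[21.020015, -6.0000], [-12.0000, -6.0000]] (det J = -198.120090).
Solving J·Δ = −F gives Δ = (1.5531, -0.1061).
Then the next iterate is (u, v)₁ = (-1.4469, -1.1061).
Re-evaluating at (-1.4469, -1.1061): F = (-8.588528, 4.090862), so ‖F‖₂ = 9.5130.

9.5130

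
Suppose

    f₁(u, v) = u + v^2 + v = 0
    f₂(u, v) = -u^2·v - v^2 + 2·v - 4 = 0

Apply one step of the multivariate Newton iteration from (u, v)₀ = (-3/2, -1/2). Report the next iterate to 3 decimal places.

(0.250, 8.500)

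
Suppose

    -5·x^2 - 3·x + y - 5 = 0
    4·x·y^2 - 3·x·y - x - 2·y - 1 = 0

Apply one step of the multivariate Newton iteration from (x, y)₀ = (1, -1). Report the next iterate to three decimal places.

At (1, -1): F = (-14.000, 7.000).
Jacobian J = [[-10·x - 3, 1], [4·y^2 - 3·y - 1, 8·x·y - 3·x - 2]].
At the point, J = [[-13.000, 1.000], [6.000, -13.000]] (det J = 163.000).
Solving J·Δ = −F gives Δ = (-1.074, 0.043).
Then the next iterate is (x, y)₁ = (-0.074, -0.957).

(-0.074, -0.957)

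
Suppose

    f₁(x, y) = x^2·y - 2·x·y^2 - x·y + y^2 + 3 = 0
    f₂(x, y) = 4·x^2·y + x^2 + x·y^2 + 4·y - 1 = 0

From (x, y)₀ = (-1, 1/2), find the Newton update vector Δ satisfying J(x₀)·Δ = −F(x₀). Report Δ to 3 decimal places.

(-0.983, -1.343)

At (-1, 1/2): F = (4.750, 3.750).
Jacobian J = [[2·x·y - 2·y^2 - y, x^2 - 4·x·y - x + 2·y], [8·x·y + 2·x + y^2, 4·x^2 + 2·x·y + 4]].
At the point, J = [[-2.000, 5.000], [-5.750, 7.000]] (det J = 14.750).
Solving J·Δ = −F gives Δ = (-0.983, -1.343).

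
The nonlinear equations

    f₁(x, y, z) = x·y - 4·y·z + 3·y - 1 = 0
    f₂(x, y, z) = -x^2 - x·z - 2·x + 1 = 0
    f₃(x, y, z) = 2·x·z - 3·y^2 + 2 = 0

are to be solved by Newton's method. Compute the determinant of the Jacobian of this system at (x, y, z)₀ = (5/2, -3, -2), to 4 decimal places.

J = [[y, x - 4·z + 3, -4·y], [-2·x - z - 2, 0, -x], [2·z, -6·y, 2·x]].
At the point, J = [[-3.0000, 13.5000, 12.0000], [-5.0000, 0.0000, -2.5000], [-4.0000, 18.0000, 5.0000]].
det J = -742.5000.

-742.5000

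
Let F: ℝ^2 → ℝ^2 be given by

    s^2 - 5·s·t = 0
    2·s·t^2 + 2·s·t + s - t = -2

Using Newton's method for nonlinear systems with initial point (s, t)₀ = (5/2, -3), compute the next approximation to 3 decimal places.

(0.629, -2.493)

At (5/2, -3): F = (43.750, 37.500).
Jacobian J = [[2·s - 5·t, -5·s], [2·t^2 + 2·t + 1, 4·s·t + 2·s - 1]].
At the point, J = [[20.000, -12.500], [13.000, -26.000]] (det J = -357.500).
Solving J·Δ = −F gives Δ = (-1.871, 0.507).
Then the next iterate is (s, t)₁ = (0.629, -2.493).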